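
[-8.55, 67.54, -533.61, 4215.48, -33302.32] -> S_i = -8.55*(-7.90)^i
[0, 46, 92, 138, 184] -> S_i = 0 + 46*i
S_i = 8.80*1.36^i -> [8.8, 11.97, 16.28, 22.14, 30.1]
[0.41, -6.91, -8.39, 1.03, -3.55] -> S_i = Random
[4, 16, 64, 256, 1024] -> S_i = 4*4^i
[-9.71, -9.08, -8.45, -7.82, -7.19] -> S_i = -9.71 + 0.63*i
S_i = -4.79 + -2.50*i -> [-4.79, -7.29, -9.79, -12.29, -14.79]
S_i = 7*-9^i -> [7, -63, 567, -5103, 45927]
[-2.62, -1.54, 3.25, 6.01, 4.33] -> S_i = Random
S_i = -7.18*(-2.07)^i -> [-7.18, 14.86, -30.77, 63.68, -131.83]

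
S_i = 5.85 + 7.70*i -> [5.85, 13.55, 21.25, 28.95, 36.65]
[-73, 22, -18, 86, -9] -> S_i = Random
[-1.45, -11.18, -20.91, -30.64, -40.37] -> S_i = -1.45 + -9.73*i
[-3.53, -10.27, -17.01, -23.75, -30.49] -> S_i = -3.53 + -6.74*i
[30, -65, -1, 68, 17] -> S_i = Random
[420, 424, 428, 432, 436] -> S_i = 420 + 4*i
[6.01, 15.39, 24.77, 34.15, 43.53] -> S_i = 6.01 + 9.38*i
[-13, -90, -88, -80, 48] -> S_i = Random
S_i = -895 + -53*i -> [-895, -948, -1001, -1054, -1107]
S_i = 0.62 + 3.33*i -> [0.62, 3.95, 7.28, 10.61, 13.94]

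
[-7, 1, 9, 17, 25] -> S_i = -7 + 8*i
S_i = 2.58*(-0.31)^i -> [2.58, -0.8, 0.25, -0.08, 0.02]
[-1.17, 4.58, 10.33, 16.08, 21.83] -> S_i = -1.17 + 5.75*i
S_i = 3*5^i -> [3, 15, 75, 375, 1875]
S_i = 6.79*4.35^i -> [6.79, 29.54, 128.48, 558.9, 2431.23]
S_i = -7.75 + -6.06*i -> [-7.75, -13.81, -19.87, -25.93, -31.99]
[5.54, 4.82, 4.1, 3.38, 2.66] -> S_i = 5.54 + -0.72*i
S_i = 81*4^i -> [81, 324, 1296, 5184, 20736]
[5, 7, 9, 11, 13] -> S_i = 5 + 2*i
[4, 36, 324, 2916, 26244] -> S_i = 4*9^i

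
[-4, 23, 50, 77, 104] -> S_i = -4 + 27*i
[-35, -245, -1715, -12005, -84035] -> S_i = -35*7^i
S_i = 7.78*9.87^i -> [7.78, 76.79, 757.9, 7480.51, 73832.61]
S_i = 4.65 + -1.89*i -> [4.65, 2.76, 0.87, -1.02, -2.91]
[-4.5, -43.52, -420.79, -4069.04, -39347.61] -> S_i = -4.50*9.67^i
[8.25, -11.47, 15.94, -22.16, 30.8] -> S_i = 8.25*(-1.39)^i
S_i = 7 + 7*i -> [7, 14, 21, 28, 35]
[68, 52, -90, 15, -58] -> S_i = Random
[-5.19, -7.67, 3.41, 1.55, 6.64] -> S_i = Random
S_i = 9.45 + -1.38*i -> [9.45, 8.07, 6.69, 5.31, 3.93]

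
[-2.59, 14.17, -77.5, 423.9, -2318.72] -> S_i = -2.59*(-5.47)^i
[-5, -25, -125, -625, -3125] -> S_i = -5*5^i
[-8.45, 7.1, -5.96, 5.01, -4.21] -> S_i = -8.45*(-0.84)^i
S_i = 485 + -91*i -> [485, 394, 303, 212, 121]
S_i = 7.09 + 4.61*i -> [7.09, 11.7, 16.31, 20.92, 25.53]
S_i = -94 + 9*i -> [-94, -85, -76, -67, -58]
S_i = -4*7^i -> [-4, -28, -196, -1372, -9604]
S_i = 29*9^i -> [29, 261, 2349, 21141, 190269]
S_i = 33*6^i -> [33, 198, 1188, 7128, 42768]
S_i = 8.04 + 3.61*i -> [8.04, 11.65, 15.26, 18.87, 22.48]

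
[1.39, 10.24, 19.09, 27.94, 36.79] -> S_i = 1.39 + 8.85*i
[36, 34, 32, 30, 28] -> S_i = 36 + -2*i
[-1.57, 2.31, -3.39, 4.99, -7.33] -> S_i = -1.57*(-1.47)^i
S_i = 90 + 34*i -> [90, 124, 158, 192, 226]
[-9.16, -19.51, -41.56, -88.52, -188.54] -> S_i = -9.16*2.13^i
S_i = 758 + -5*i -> [758, 753, 748, 743, 738]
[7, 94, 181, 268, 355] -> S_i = 7 + 87*i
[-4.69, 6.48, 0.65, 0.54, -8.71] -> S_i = Random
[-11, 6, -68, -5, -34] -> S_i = Random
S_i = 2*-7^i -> [2, -14, 98, -686, 4802]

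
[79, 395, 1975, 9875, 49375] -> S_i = 79*5^i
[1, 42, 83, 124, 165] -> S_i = 1 + 41*i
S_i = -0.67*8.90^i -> [-0.67, -5.96, -53.07, -472.33, -4203.73]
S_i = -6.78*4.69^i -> [-6.78, -31.8, -149.13, -699.44, -3280.36]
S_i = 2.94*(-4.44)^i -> [2.94, -13.05, 57.96, -257.33, 1142.56]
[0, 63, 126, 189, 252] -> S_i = 0 + 63*i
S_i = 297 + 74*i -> [297, 371, 445, 519, 593]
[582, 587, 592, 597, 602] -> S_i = 582 + 5*i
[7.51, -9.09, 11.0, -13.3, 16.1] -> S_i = 7.51*(-1.21)^i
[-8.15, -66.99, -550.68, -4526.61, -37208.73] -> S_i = -8.15*8.22^i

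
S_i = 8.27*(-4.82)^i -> [8.27, -39.86, 192.13, -926.08, 4463.69]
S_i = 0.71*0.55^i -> [0.71, 0.39, 0.21, 0.12, 0.06]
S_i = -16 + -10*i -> [-16, -26, -36, -46, -56]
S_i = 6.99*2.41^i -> [6.99, 16.85, 40.6, 97.84, 235.8]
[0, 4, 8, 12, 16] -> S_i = 0 + 4*i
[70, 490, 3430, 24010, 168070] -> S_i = 70*7^i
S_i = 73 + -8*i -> [73, 65, 57, 49, 41]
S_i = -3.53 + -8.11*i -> [-3.53, -11.64, -19.75, -27.86, -35.97]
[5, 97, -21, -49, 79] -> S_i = Random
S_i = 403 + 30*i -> [403, 433, 463, 493, 523]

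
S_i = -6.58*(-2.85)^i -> [-6.58, 18.75, -53.45, 152.32, -434.12]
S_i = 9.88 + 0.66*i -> [9.88, 10.54, 11.2, 11.86, 12.52]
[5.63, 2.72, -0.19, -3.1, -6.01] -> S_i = 5.63 + -2.91*i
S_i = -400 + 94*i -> [-400, -306, -212, -118, -24]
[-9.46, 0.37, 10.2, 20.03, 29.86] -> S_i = -9.46 + 9.83*i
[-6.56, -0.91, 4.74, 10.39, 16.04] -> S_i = -6.56 + 5.65*i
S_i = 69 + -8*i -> [69, 61, 53, 45, 37]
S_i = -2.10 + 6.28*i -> [-2.1, 4.18, 10.46, 16.74, 23.02]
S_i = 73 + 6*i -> [73, 79, 85, 91, 97]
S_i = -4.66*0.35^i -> [-4.66, -1.63, -0.57, -0.2, -0.07]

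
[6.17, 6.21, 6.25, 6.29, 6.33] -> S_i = 6.17 + 0.04*i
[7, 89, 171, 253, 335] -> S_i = 7 + 82*i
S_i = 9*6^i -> [9, 54, 324, 1944, 11664]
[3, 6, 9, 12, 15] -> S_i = 3 + 3*i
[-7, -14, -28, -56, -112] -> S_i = -7*2^i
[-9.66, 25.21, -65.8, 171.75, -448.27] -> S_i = -9.66*(-2.61)^i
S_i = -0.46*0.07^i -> [-0.46, -0.03, -0.0, -0.0, -0.0]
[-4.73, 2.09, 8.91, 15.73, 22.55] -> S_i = -4.73 + 6.82*i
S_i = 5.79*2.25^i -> [5.79, 13.03, 29.31, 65.95, 148.39]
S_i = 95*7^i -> [95, 665, 4655, 32585, 228095]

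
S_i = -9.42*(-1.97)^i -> [-9.42, 18.56, -36.56, 72.02, -141.88]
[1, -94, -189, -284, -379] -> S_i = 1 + -95*i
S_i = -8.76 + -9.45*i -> [-8.76, -18.21, -27.66, -37.11, -46.56]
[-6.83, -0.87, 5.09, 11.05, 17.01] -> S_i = -6.83 + 5.96*i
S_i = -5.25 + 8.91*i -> [-5.25, 3.66, 12.57, 21.48, 30.39]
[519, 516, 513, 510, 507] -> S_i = 519 + -3*i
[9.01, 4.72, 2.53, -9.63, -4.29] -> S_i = Random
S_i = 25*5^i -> [25, 125, 625, 3125, 15625]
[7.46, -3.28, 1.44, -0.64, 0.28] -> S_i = 7.46*(-0.44)^i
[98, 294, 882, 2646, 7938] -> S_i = 98*3^i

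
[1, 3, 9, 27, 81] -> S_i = 1*3^i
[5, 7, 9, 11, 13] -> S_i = 5 + 2*i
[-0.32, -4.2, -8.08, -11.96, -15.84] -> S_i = -0.32 + -3.88*i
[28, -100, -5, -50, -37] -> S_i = Random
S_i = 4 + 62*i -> [4, 66, 128, 190, 252]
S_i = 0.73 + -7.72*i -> [0.73, -6.99, -14.71, -22.43, -30.15]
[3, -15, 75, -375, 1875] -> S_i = 3*-5^i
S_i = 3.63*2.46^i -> [3.63, 8.93, 21.97, 54.04, 132.94]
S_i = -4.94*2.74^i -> [-4.94, -13.54, -37.09, -101.62, -278.44]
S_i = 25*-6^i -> [25, -150, 900, -5400, 32400]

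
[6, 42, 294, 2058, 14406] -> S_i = 6*7^i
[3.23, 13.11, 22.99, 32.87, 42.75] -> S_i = 3.23 + 9.88*i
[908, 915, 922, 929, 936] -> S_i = 908 + 7*i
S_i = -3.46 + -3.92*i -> [-3.46, -7.38, -11.3, -15.22, -19.14]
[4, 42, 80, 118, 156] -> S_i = 4 + 38*i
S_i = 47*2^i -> [47, 94, 188, 376, 752]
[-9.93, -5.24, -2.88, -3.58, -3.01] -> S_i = Random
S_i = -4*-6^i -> [-4, 24, -144, 864, -5184]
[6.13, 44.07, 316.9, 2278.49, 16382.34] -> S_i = 6.13*7.19^i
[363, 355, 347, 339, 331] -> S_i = 363 + -8*i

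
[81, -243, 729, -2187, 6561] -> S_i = 81*-3^i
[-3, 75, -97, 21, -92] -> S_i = Random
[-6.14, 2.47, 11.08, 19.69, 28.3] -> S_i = -6.14 + 8.61*i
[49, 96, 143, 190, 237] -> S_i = 49 + 47*i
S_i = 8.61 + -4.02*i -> [8.61, 4.59, 0.57, -3.45, -7.47]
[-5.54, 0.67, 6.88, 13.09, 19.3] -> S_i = -5.54 + 6.21*i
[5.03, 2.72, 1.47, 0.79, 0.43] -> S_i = 5.03*0.54^i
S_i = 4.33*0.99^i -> [4.33, 4.29, 4.24, 4.2, 4.16]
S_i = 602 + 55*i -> [602, 657, 712, 767, 822]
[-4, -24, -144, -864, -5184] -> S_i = -4*6^i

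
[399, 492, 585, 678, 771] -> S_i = 399 + 93*i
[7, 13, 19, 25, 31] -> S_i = 7 + 6*i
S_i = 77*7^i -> [77, 539, 3773, 26411, 184877]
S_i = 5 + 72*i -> [5, 77, 149, 221, 293]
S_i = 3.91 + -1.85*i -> [3.91, 2.06, 0.21, -1.64, -3.49]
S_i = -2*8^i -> [-2, -16, -128, -1024, -8192]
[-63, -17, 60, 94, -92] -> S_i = Random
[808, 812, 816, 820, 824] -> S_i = 808 + 4*i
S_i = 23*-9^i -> [23, -207, 1863, -16767, 150903]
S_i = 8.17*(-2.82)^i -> [8.17, -23.04, 64.97, -183.22, 516.68]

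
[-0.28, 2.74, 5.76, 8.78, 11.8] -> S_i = -0.28 + 3.02*i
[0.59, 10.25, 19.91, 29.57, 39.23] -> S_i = 0.59 + 9.66*i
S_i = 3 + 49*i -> [3, 52, 101, 150, 199]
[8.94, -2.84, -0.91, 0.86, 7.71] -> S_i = Random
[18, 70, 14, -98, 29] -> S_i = Random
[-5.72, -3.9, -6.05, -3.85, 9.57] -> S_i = Random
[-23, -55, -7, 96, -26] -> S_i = Random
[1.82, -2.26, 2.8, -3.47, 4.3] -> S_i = 1.82*(-1.24)^i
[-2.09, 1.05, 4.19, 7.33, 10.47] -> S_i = -2.09 + 3.14*i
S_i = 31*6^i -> [31, 186, 1116, 6696, 40176]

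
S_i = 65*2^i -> [65, 130, 260, 520, 1040]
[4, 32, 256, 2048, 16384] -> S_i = 4*8^i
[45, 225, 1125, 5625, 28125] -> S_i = 45*5^i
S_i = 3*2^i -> [3, 6, 12, 24, 48]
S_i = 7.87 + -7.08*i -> [7.87, 0.79, -6.29, -13.37, -20.45]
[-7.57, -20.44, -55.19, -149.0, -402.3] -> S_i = -7.57*2.70^i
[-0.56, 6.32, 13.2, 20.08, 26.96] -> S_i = -0.56 + 6.88*i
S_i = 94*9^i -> [94, 846, 7614, 68526, 616734]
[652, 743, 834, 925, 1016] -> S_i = 652 + 91*i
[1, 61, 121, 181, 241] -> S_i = 1 + 60*i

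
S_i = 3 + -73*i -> [3, -70, -143, -216, -289]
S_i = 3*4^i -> [3, 12, 48, 192, 768]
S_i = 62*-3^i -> [62, -186, 558, -1674, 5022]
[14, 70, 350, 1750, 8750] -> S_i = 14*5^i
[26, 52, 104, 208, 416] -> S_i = 26*2^i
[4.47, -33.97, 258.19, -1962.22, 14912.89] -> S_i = 4.47*(-7.60)^i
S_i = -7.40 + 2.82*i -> [-7.4, -4.58, -1.76, 1.06, 3.88]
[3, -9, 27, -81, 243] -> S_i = 3*-3^i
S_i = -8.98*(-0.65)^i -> [-8.98, 5.84, -3.79, 2.47, -1.6]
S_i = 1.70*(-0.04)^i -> [1.7, -0.07, 0.0, -0.0, 0.0]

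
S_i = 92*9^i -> [92, 828, 7452, 67068, 603612]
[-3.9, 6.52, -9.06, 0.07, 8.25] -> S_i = Random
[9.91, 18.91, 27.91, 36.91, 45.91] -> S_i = 9.91 + 9.00*i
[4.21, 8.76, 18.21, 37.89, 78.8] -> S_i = 4.21*2.08^i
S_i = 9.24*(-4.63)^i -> [9.24, -42.78, 198.08, -917.1, 4246.16]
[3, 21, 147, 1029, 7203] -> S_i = 3*7^i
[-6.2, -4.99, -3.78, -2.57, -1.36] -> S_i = -6.20 + 1.21*i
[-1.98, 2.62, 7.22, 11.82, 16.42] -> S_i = -1.98 + 4.60*i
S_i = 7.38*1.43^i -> [7.38, 10.55, 15.09, 21.58, 30.86]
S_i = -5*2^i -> [-5, -10, -20, -40, -80]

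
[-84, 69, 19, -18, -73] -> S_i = Random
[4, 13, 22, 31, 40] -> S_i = 4 + 9*i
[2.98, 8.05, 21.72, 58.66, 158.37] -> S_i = 2.98*2.70^i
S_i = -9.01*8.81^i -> [-9.01, -79.38, -699.32, -6161.02, -54278.57]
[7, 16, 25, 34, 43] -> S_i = 7 + 9*i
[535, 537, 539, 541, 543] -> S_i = 535 + 2*i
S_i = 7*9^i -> [7, 63, 567, 5103, 45927]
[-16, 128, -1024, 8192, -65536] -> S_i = -16*-8^i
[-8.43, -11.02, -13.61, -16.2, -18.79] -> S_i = -8.43 + -2.59*i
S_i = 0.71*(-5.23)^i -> [0.71, -3.71, 19.42, -101.57, 531.21]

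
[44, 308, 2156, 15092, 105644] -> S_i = 44*7^i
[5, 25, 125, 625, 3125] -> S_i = 5*5^i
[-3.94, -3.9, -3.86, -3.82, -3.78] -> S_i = -3.94 + 0.04*i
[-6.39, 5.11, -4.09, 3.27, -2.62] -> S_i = -6.39*(-0.80)^i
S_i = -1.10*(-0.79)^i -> [-1.1, 0.87, -0.69, 0.54, -0.43]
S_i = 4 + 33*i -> [4, 37, 70, 103, 136]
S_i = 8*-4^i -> [8, -32, 128, -512, 2048]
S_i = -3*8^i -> [-3, -24, -192, -1536, -12288]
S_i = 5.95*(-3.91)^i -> [5.95, -23.26, 90.96, -355.67, 1390.67]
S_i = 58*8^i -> [58, 464, 3712, 29696, 237568]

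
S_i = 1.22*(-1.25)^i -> [1.22, -1.52, 1.91, -2.38, 2.98]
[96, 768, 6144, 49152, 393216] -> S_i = 96*8^i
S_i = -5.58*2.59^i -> [-5.58, -14.45, -37.43, -96.95, -251.09]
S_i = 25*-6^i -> [25, -150, 900, -5400, 32400]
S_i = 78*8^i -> [78, 624, 4992, 39936, 319488]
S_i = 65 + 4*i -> [65, 69, 73, 77, 81]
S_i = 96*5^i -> [96, 480, 2400, 12000, 60000]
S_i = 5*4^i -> [5, 20, 80, 320, 1280]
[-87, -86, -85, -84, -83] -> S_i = -87 + 1*i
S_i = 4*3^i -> [4, 12, 36, 108, 324]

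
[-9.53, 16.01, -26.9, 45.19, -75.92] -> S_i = -9.53*(-1.68)^i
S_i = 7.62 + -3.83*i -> [7.62, 3.79, -0.04, -3.87, -7.7]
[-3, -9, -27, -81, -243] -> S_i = -3*3^i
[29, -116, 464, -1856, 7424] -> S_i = 29*-4^i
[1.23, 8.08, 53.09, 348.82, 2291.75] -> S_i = 1.23*6.57^i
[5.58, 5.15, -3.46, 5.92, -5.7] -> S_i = Random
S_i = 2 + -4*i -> [2, -2, -6, -10, -14]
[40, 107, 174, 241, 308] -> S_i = 40 + 67*i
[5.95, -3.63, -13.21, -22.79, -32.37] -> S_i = 5.95 + -9.58*i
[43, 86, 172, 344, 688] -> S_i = 43*2^i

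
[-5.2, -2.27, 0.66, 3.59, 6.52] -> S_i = -5.20 + 2.93*i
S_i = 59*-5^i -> [59, -295, 1475, -7375, 36875]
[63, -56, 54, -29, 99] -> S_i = Random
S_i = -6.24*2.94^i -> [-6.24, -18.35, -53.94, -158.57, -466.2]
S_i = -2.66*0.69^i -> [-2.66, -1.84, -1.27, -0.87, -0.6]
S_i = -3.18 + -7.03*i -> [-3.18, -10.21, -17.24, -24.27, -31.3]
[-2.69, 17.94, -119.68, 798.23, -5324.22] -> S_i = -2.69*(-6.67)^i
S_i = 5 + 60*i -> [5, 65, 125, 185, 245]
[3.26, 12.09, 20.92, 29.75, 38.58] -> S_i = 3.26 + 8.83*i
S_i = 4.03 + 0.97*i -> [4.03, 5.0, 5.97, 6.94, 7.91]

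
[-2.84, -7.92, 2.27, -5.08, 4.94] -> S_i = Random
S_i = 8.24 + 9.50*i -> [8.24, 17.74, 27.24, 36.74, 46.24]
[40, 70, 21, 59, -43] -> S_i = Random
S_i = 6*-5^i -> [6, -30, 150, -750, 3750]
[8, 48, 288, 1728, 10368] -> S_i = 8*6^i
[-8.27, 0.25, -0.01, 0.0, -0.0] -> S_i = -8.27*(-0.03)^i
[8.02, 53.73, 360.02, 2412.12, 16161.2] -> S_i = 8.02*6.70^i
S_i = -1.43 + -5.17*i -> [-1.43, -6.6, -11.77, -16.94, -22.11]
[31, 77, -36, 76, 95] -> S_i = Random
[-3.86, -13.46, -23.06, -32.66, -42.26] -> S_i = -3.86 + -9.60*i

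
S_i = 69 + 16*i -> [69, 85, 101, 117, 133]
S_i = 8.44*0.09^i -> [8.44, 0.76, 0.07, 0.01, 0.0]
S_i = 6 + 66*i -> [6, 72, 138, 204, 270]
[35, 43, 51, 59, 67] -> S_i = 35 + 8*i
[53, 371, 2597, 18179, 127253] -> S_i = 53*7^i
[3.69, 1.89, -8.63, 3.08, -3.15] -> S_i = Random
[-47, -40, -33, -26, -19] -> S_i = -47 + 7*i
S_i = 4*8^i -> [4, 32, 256, 2048, 16384]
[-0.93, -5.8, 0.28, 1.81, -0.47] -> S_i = Random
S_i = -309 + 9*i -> [-309, -300, -291, -282, -273]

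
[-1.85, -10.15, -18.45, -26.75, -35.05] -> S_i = -1.85 + -8.30*i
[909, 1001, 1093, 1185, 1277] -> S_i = 909 + 92*i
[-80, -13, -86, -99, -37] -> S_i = Random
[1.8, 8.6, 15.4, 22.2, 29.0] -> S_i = 1.80 + 6.80*i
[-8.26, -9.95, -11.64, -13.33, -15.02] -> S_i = -8.26 + -1.69*i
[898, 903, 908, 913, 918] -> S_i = 898 + 5*i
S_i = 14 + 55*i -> [14, 69, 124, 179, 234]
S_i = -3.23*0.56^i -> [-3.23, -1.81, -1.01, -0.57, -0.32]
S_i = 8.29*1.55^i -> [8.29, 12.85, 19.92, 30.87, 47.85]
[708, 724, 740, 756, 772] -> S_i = 708 + 16*i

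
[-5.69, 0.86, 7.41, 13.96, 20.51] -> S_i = -5.69 + 6.55*i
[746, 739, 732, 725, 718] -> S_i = 746 + -7*i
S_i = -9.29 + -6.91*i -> [-9.29, -16.2, -23.11, -30.02, -36.93]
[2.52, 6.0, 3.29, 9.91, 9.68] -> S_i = Random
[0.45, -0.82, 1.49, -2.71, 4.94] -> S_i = 0.45*(-1.82)^i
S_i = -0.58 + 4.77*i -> [-0.58, 4.19, 8.96, 13.73, 18.5]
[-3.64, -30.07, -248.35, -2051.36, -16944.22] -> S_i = -3.64*8.26^i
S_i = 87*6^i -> [87, 522, 3132, 18792, 112752]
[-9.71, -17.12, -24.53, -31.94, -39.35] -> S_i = -9.71 + -7.41*i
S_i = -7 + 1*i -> [-7, -6, -5, -4, -3]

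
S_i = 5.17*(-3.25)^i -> [5.17, -16.8, 54.61, -177.48, 576.8]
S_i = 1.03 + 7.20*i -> [1.03, 8.23, 15.43, 22.63, 29.83]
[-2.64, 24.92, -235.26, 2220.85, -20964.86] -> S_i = -2.64*(-9.44)^i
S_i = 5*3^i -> [5, 15, 45, 135, 405]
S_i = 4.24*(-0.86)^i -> [4.24, -3.65, 3.14, -2.7, 2.32]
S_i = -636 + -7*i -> [-636, -643, -650, -657, -664]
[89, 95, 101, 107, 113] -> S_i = 89 + 6*i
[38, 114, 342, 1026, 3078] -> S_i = 38*3^i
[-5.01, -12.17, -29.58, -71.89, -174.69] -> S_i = -5.01*2.43^i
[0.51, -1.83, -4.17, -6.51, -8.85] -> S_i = 0.51 + -2.34*i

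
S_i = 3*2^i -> [3, 6, 12, 24, 48]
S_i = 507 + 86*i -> [507, 593, 679, 765, 851]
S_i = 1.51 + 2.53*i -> [1.51, 4.04, 6.57, 9.1, 11.63]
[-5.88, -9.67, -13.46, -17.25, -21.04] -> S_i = -5.88 + -3.79*i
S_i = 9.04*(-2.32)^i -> [9.04, -20.97, 48.66, -112.88, 261.89]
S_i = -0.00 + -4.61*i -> [-0.0, -4.61, -9.22, -13.83, -18.44]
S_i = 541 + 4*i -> [541, 545, 549, 553, 557]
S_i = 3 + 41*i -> [3, 44, 85, 126, 167]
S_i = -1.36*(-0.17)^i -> [-1.36, 0.23, -0.04, 0.01, -0.0]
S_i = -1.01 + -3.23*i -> [-1.01, -4.24, -7.47, -10.7, -13.93]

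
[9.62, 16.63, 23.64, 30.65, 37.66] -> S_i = 9.62 + 7.01*i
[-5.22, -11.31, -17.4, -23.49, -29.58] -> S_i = -5.22 + -6.09*i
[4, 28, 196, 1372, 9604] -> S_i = 4*7^i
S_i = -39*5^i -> [-39, -195, -975, -4875, -24375]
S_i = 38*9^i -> [38, 342, 3078, 27702, 249318]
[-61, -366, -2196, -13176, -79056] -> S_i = -61*6^i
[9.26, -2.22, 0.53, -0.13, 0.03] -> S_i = 9.26*(-0.24)^i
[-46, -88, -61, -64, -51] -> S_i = Random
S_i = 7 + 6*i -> [7, 13, 19, 25, 31]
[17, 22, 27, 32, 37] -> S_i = 17 + 5*i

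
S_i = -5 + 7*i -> [-5, 2, 9, 16, 23]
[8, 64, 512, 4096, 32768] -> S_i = 8*8^i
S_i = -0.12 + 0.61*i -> [-0.12, 0.49, 1.1, 1.71, 2.32]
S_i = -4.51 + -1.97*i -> [-4.51, -6.48, -8.45, -10.42, -12.39]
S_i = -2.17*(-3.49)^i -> [-2.17, 7.57, -26.43, 92.24, -321.93]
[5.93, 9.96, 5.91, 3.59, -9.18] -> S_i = Random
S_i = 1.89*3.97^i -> [1.89, 7.5, 29.79, 118.26, 469.49]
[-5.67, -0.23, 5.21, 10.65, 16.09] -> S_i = -5.67 + 5.44*i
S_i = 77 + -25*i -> [77, 52, 27, 2, -23]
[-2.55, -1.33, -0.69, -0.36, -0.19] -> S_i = -2.55*0.52^i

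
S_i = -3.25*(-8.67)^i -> [-3.25, 28.18, -244.3, 2118.07, -18363.68]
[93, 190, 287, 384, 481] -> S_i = 93 + 97*i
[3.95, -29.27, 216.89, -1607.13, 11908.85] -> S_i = 3.95*(-7.41)^i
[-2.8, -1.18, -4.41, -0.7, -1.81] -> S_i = Random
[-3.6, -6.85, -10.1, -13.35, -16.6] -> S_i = -3.60 + -3.25*i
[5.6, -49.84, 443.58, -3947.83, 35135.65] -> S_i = 5.60*(-8.90)^i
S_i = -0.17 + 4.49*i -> [-0.17, 4.32, 8.81, 13.3, 17.79]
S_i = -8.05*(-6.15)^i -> [-8.05, 49.51, -304.47, 1872.5, -11515.86]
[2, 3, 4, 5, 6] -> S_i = 2 + 1*i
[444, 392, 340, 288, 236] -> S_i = 444 + -52*i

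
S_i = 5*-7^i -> [5, -35, 245, -1715, 12005]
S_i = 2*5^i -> [2, 10, 50, 250, 1250]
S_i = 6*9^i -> [6, 54, 486, 4374, 39366]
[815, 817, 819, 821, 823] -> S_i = 815 + 2*i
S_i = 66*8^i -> [66, 528, 4224, 33792, 270336]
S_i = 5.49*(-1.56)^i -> [5.49, -8.56, 13.36, -20.84, 32.51]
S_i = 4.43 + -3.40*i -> [4.43, 1.03, -2.37, -5.77, -9.17]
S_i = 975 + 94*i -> [975, 1069, 1163, 1257, 1351]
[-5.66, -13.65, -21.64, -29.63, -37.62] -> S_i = -5.66 + -7.99*i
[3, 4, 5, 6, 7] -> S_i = 3 + 1*i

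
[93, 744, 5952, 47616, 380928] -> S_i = 93*8^i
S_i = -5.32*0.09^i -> [-5.32, -0.48, -0.04, -0.0, -0.0]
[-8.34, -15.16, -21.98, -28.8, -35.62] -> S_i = -8.34 + -6.82*i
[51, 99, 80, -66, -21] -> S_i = Random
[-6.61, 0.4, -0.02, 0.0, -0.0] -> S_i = -6.61*(-0.06)^i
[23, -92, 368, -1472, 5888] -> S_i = 23*-4^i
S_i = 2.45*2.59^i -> [2.45, 6.35, 16.43, 42.57, 110.25]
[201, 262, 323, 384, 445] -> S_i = 201 + 61*i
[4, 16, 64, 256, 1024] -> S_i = 4*4^i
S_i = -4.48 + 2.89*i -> [-4.48, -1.59, 1.3, 4.19, 7.08]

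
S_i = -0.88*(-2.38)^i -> [-0.88, 2.09, -4.98, 11.86, -28.24]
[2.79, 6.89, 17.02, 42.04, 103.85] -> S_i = 2.79*2.47^i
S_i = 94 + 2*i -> [94, 96, 98, 100, 102]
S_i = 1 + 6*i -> [1, 7, 13, 19, 25]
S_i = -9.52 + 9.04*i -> [-9.52, -0.48, 8.56, 17.6, 26.64]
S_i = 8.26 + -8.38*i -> [8.26, -0.12, -8.5, -16.88, -25.26]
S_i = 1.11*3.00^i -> [1.11, 3.33, 9.99, 29.97, 89.91]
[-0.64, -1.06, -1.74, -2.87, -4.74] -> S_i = -0.64*1.65^i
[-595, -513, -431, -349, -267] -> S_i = -595 + 82*i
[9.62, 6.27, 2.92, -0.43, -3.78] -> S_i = 9.62 + -3.35*i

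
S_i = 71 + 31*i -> [71, 102, 133, 164, 195]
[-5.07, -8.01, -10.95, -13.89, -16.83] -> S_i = -5.07 + -2.94*i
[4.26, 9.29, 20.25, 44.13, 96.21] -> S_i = 4.26*2.18^i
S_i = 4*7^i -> [4, 28, 196, 1372, 9604]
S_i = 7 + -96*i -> [7, -89, -185, -281, -377]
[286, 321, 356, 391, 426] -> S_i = 286 + 35*i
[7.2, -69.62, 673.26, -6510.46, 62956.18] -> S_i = 7.20*(-9.67)^i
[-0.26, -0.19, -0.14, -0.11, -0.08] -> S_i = -0.26*0.74^i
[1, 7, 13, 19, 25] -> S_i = 1 + 6*i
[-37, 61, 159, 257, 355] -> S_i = -37 + 98*i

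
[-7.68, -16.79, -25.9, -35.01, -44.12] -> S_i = -7.68 + -9.11*i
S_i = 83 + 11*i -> [83, 94, 105, 116, 127]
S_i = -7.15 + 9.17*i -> [-7.15, 2.02, 11.19, 20.36, 29.53]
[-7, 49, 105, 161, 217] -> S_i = -7 + 56*i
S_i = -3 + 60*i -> [-3, 57, 117, 177, 237]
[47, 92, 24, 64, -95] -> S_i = Random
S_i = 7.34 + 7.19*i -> [7.34, 14.53, 21.72, 28.91, 36.1]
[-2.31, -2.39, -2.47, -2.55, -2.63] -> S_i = -2.31 + -0.08*i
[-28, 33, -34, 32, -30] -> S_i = Random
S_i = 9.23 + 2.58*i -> [9.23, 11.81, 14.39, 16.97, 19.55]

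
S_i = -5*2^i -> [-5, -10, -20, -40, -80]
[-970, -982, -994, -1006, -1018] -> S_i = -970 + -12*i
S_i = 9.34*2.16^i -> [9.34, 20.17, 43.58, 94.13, 203.31]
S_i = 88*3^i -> [88, 264, 792, 2376, 7128]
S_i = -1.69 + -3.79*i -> [-1.69, -5.48, -9.27, -13.06, -16.85]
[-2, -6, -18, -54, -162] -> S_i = -2*3^i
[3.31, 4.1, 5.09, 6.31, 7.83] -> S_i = 3.31*1.24^i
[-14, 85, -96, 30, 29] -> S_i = Random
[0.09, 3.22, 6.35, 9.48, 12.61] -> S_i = 0.09 + 3.13*i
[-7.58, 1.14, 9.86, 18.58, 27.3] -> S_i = -7.58 + 8.72*i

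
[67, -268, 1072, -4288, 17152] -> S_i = 67*-4^i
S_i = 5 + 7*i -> [5, 12, 19, 26, 33]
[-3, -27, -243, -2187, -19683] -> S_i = -3*9^i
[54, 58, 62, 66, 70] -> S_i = 54 + 4*i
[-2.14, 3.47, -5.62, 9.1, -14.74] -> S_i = -2.14*(-1.62)^i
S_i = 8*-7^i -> [8, -56, 392, -2744, 19208]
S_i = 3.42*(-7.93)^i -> [3.42, -27.12, 215.07, -1705.48, 13524.43]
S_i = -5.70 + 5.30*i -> [-5.7, -0.4, 4.9, 10.2, 15.5]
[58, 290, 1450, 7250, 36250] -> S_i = 58*5^i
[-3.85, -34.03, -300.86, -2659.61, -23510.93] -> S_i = -3.85*8.84^i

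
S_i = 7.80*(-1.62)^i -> [7.8, -12.64, 20.47, -33.16, 53.72]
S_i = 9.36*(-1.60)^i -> [9.36, -14.98, 23.96, -38.34, 61.34]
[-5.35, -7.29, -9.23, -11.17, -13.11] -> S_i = -5.35 + -1.94*i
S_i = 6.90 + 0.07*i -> [6.9, 6.97, 7.04, 7.11, 7.18]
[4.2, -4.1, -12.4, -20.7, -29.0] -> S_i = 4.20 + -8.30*i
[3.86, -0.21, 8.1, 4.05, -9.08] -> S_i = Random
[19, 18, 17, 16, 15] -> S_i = 19 + -1*i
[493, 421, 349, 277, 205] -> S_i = 493 + -72*i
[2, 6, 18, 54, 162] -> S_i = 2*3^i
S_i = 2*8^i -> [2, 16, 128, 1024, 8192]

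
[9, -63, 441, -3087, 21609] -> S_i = 9*-7^i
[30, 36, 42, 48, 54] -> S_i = 30 + 6*i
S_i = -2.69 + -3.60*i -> [-2.69, -6.29, -9.89, -13.49, -17.09]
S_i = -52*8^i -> [-52, -416, -3328, -26624, -212992]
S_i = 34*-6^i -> [34, -204, 1224, -7344, 44064]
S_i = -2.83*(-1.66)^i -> [-2.83, 4.7, -7.8, 12.95, -21.49]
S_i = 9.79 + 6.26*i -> [9.79, 16.05, 22.31, 28.57, 34.83]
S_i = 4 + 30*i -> [4, 34, 64, 94, 124]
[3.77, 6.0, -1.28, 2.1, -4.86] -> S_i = Random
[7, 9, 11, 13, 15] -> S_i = 7 + 2*i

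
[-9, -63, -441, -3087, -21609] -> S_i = -9*7^i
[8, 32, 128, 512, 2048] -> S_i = 8*4^i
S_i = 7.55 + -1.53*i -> [7.55, 6.02, 4.49, 2.96, 1.43]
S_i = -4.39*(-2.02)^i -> [-4.39, 8.87, -17.91, 36.18, -73.09]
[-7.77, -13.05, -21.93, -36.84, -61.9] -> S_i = -7.77*1.68^i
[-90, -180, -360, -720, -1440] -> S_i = -90*2^i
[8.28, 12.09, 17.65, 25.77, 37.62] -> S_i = 8.28*1.46^i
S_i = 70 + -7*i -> [70, 63, 56, 49, 42]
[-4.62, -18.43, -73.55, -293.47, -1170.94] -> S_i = -4.62*3.99^i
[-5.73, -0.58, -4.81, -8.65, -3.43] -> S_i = Random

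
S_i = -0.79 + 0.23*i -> [-0.79, -0.56, -0.33, -0.1, 0.13]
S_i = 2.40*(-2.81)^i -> [2.4, -6.74, 18.95, -53.25, 149.64]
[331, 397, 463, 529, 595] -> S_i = 331 + 66*i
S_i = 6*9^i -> [6, 54, 486, 4374, 39366]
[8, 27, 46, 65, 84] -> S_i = 8 + 19*i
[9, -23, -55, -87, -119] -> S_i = 9 + -32*i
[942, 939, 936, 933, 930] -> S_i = 942 + -3*i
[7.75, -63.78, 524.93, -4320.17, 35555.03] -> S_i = 7.75*(-8.23)^i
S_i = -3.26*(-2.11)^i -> [-3.26, 6.88, -14.51, 30.62, -64.62]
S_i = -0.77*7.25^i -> [-0.77, -5.58, -40.47, -293.43, -2127.37]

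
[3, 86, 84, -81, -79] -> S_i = Random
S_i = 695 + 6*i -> [695, 701, 707, 713, 719]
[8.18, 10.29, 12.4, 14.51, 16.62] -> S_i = 8.18 + 2.11*i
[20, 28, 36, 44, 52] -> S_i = 20 + 8*i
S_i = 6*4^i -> [6, 24, 96, 384, 1536]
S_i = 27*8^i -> [27, 216, 1728, 13824, 110592]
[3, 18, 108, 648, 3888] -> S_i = 3*6^i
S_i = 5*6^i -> [5, 30, 180, 1080, 6480]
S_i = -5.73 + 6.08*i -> [-5.73, 0.35, 6.43, 12.51, 18.59]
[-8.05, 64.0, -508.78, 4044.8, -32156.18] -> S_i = -8.05*(-7.95)^i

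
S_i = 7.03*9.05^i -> [7.03, 63.62, 575.77, 5210.76, 47157.38]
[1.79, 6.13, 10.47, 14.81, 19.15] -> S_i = 1.79 + 4.34*i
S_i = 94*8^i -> [94, 752, 6016, 48128, 385024]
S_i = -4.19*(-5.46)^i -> [-4.19, 22.88, -124.91, 682.01, -3723.78]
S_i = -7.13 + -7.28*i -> [-7.13, -14.41, -21.69, -28.97, -36.25]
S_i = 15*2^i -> [15, 30, 60, 120, 240]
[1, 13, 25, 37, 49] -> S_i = 1 + 12*i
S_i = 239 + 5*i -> [239, 244, 249, 254, 259]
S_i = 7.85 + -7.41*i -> [7.85, 0.44, -6.97, -14.38, -21.79]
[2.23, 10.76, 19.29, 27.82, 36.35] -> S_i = 2.23 + 8.53*i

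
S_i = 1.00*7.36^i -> [1.0, 7.36, 54.17, 398.69, 2934.35]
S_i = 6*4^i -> [6, 24, 96, 384, 1536]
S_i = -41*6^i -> [-41, -246, -1476, -8856, -53136]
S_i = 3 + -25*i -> [3, -22, -47, -72, -97]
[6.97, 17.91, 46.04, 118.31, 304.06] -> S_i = 6.97*2.57^i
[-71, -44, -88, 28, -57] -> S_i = Random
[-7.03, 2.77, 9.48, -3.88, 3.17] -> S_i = Random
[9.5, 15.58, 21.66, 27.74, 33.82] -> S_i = 9.50 + 6.08*i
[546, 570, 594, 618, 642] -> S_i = 546 + 24*i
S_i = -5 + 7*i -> [-5, 2, 9, 16, 23]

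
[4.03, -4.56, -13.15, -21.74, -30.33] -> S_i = 4.03 + -8.59*i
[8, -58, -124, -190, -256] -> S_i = 8 + -66*i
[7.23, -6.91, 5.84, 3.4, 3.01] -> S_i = Random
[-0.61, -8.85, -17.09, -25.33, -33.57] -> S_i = -0.61 + -8.24*i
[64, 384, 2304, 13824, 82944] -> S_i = 64*6^i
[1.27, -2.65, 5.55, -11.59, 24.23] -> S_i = 1.27*(-2.09)^i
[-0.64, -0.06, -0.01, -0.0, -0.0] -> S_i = -0.64*0.10^i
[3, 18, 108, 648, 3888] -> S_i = 3*6^i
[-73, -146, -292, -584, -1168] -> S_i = -73*2^i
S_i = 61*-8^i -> [61, -488, 3904, -31232, 249856]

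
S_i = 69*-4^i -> [69, -276, 1104, -4416, 17664]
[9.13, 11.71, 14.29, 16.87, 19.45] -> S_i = 9.13 + 2.58*i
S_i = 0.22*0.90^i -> [0.22, 0.2, 0.18, 0.16, 0.14]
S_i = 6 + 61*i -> [6, 67, 128, 189, 250]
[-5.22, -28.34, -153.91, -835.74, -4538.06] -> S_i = -5.22*5.43^i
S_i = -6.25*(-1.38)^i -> [-6.25, 8.62, -11.9, 16.43, -22.67]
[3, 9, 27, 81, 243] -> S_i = 3*3^i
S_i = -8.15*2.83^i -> [-8.15, -23.06, -65.27, -184.72, -522.76]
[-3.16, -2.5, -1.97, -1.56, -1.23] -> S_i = -3.16*0.79^i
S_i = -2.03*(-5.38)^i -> [-2.03, 10.92, -58.76, 316.11, -1700.69]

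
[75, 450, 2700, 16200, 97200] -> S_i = 75*6^i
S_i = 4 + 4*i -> [4, 8, 12, 16, 20]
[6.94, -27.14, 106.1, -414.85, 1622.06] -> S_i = 6.94*(-3.91)^i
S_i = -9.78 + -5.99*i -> [-9.78, -15.77, -21.76, -27.75, -33.74]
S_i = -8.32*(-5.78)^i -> [-8.32, 48.09, -277.96, 1606.6, -9286.13]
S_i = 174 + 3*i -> [174, 177, 180, 183, 186]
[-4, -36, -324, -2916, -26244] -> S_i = -4*9^i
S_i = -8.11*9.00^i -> [-8.11, -72.99, -656.91, -5912.19, -53209.71]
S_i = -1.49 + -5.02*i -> [-1.49, -6.51, -11.53, -16.55, -21.57]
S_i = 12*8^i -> [12, 96, 768, 6144, 49152]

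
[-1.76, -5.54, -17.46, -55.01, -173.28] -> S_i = -1.76*3.15^i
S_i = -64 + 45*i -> [-64, -19, 26, 71, 116]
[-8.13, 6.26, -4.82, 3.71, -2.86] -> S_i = -8.13*(-0.77)^i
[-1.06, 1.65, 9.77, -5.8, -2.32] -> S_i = Random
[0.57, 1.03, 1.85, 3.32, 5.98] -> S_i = 0.57*1.80^i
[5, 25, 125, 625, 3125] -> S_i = 5*5^i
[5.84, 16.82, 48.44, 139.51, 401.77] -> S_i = 5.84*2.88^i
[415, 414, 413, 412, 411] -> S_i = 415 + -1*i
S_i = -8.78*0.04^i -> [-8.78, -0.35, -0.01, -0.0, -0.0]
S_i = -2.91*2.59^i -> [-2.91, -7.54, -19.52, -50.56, -130.95]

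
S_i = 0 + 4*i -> [0, 4, 8, 12, 16]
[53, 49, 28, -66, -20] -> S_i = Random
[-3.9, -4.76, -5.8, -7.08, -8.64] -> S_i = -3.90*1.22^i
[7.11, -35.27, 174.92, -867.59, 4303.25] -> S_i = 7.11*(-4.96)^i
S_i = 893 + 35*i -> [893, 928, 963, 998, 1033]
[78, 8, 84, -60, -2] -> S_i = Random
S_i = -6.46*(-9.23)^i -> [-6.46, 59.63, -550.35, 5079.69, -46885.58]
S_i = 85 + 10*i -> [85, 95, 105, 115, 125]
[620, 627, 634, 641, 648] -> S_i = 620 + 7*i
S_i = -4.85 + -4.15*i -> [-4.85, -9.0, -13.15, -17.3, -21.45]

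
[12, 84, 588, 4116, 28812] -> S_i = 12*7^i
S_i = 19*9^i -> [19, 171, 1539, 13851, 124659]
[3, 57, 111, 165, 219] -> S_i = 3 + 54*i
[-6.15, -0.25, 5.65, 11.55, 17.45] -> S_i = -6.15 + 5.90*i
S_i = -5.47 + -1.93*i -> [-5.47, -7.4, -9.33, -11.26, -13.19]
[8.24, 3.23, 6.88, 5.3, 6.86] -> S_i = Random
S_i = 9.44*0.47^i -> [9.44, 4.44, 2.09, 0.98, 0.46]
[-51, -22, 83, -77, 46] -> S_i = Random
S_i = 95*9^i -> [95, 855, 7695, 69255, 623295]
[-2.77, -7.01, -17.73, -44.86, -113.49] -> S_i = -2.77*2.53^i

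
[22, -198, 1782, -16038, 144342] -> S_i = 22*-9^i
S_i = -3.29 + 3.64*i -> [-3.29, 0.35, 3.99, 7.63, 11.27]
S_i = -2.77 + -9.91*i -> [-2.77, -12.68, -22.59, -32.5, -42.41]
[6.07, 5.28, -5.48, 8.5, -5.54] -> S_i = Random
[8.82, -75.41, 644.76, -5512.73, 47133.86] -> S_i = 8.82*(-8.55)^i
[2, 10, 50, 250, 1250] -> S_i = 2*5^i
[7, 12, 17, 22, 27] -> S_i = 7 + 5*i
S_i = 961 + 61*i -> [961, 1022, 1083, 1144, 1205]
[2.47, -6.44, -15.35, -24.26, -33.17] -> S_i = 2.47 + -8.91*i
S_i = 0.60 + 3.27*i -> [0.6, 3.87, 7.14, 10.41, 13.68]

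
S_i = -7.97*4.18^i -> [-7.97, -33.31, -139.26, -582.09, -2433.12]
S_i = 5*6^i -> [5, 30, 180, 1080, 6480]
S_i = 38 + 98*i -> [38, 136, 234, 332, 430]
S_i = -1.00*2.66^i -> [-1.0, -2.66, -7.08, -18.82, -50.06]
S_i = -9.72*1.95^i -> [-9.72, -18.95, -36.96, -72.07, -140.54]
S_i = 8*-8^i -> [8, -64, 512, -4096, 32768]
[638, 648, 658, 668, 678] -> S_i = 638 + 10*i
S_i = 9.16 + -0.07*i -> [9.16, 9.09, 9.02, 8.95, 8.88]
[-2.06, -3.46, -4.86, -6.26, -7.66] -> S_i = -2.06 + -1.40*i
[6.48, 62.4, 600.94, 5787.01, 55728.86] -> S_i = 6.48*9.63^i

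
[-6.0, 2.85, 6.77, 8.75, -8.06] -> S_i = Random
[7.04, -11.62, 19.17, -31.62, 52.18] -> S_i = 7.04*(-1.65)^i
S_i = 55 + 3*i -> [55, 58, 61, 64, 67]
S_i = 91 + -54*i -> [91, 37, -17, -71, -125]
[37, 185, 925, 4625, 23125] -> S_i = 37*5^i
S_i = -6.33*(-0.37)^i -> [-6.33, 2.34, -0.87, 0.32, -0.12]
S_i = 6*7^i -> [6, 42, 294, 2058, 14406]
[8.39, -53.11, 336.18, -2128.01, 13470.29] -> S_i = 8.39*(-6.33)^i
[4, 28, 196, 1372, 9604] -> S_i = 4*7^i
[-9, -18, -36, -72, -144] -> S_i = -9*2^i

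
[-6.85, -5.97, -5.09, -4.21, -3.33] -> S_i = -6.85 + 0.88*i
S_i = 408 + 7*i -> [408, 415, 422, 429, 436]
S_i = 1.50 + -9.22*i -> [1.5, -7.72, -16.94, -26.16, -35.38]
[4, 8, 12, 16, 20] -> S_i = 4 + 4*i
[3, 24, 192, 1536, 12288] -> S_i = 3*8^i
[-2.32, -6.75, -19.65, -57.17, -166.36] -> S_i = -2.32*2.91^i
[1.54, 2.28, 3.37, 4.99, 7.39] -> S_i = 1.54*1.48^i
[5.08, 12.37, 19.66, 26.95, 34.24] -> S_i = 5.08 + 7.29*i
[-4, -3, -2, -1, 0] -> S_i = -4 + 1*i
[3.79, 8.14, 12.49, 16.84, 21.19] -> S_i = 3.79 + 4.35*i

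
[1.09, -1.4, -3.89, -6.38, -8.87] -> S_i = 1.09 + -2.49*i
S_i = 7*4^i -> [7, 28, 112, 448, 1792]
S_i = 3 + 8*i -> [3, 11, 19, 27, 35]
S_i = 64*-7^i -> [64, -448, 3136, -21952, 153664]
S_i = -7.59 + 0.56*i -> [-7.59, -7.03, -6.47, -5.91, -5.35]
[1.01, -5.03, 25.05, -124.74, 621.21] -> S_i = 1.01*(-4.98)^i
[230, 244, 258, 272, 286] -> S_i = 230 + 14*i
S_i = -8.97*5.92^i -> [-8.97, -53.1, -314.37, -1861.05, -11017.4]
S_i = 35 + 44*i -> [35, 79, 123, 167, 211]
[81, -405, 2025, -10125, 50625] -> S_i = 81*-5^i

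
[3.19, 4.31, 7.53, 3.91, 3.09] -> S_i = Random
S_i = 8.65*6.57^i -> [8.65, 56.83, 373.38, 2453.08, 16116.75]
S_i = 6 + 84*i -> [6, 90, 174, 258, 342]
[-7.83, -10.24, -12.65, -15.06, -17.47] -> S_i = -7.83 + -2.41*i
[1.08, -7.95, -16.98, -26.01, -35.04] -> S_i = 1.08 + -9.03*i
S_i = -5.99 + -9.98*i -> [-5.99, -15.97, -25.95, -35.93, -45.91]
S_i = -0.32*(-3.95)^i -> [-0.32, 1.26, -4.99, 19.72, -77.9]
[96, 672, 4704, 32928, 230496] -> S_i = 96*7^i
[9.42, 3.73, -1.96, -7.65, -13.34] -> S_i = 9.42 + -5.69*i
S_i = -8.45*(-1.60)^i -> [-8.45, 13.52, -21.63, 34.61, -55.38]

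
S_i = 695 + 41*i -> [695, 736, 777, 818, 859]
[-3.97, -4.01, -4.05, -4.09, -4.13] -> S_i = -3.97*1.01^i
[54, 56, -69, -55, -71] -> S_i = Random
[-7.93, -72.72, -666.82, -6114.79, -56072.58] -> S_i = -7.93*9.17^i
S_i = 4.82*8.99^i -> [4.82, 43.33, 389.55, 3502.08, 31483.7]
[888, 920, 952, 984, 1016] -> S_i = 888 + 32*i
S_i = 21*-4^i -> [21, -84, 336, -1344, 5376]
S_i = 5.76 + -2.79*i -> [5.76, 2.97, 0.18, -2.61, -5.4]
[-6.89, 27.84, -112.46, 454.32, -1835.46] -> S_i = -6.89*(-4.04)^i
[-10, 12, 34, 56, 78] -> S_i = -10 + 22*i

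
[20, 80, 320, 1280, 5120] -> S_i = 20*4^i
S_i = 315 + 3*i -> [315, 318, 321, 324, 327]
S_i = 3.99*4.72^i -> [3.99, 18.83, 88.89, 419.56, 1980.35]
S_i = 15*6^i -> [15, 90, 540, 3240, 19440]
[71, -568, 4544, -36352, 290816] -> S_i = 71*-8^i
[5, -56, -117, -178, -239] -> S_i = 5 + -61*i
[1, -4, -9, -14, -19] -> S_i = 1 + -5*i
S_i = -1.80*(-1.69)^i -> [-1.8, 3.04, -5.14, 8.69, -14.68]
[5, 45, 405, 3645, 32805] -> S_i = 5*9^i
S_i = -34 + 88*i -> [-34, 54, 142, 230, 318]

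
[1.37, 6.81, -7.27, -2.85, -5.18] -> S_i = Random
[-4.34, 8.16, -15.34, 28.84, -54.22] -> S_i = -4.34*(-1.88)^i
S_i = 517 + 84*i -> [517, 601, 685, 769, 853]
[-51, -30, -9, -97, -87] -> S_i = Random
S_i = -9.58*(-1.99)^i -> [-9.58, 19.06, -37.94, 75.5, -150.24]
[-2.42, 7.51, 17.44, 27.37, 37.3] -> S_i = -2.42 + 9.93*i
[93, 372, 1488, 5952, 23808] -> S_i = 93*4^i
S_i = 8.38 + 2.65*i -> [8.38, 11.03, 13.68, 16.33, 18.98]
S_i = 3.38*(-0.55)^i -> [3.38, -1.86, 1.02, -0.56, 0.31]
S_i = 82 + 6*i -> [82, 88, 94, 100, 106]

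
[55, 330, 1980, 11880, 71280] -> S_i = 55*6^i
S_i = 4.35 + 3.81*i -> [4.35, 8.16, 11.97, 15.78, 19.59]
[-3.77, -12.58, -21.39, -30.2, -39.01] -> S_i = -3.77 + -8.81*i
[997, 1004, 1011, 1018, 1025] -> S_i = 997 + 7*i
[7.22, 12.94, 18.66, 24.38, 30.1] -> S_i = 7.22 + 5.72*i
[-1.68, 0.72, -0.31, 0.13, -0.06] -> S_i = -1.68*(-0.43)^i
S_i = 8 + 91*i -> [8, 99, 190, 281, 372]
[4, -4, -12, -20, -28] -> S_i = 4 + -8*i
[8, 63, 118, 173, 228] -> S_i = 8 + 55*i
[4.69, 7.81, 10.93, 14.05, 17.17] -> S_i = 4.69 + 3.12*i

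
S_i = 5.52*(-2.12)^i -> [5.52, -11.7, 24.81, -52.6, 111.5]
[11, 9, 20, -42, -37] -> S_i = Random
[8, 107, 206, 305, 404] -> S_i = 8 + 99*i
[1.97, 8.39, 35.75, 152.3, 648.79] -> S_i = 1.97*4.26^i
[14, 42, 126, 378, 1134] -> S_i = 14*3^i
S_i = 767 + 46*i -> [767, 813, 859, 905, 951]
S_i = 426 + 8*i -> [426, 434, 442, 450, 458]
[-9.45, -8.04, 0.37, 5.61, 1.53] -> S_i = Random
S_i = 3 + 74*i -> [3, 77, 151, 225, 299]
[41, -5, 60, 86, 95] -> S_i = Random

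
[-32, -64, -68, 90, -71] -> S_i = Random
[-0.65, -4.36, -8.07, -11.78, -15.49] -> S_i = -0.65 + -3.71*i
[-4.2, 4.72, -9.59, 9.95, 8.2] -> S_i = Random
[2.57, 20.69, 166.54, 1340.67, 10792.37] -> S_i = 2.57*8.05^i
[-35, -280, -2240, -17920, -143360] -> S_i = -35*8^i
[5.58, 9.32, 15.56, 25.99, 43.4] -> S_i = 5.58*1.67^i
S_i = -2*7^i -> [-2, -14, -98, -686, -4802]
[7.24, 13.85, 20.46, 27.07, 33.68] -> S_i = 7.24 + 6.61*i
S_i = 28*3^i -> [28, 84, 252, 756, 2268]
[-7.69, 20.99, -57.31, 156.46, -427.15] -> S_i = -7.69*(-2.73)^i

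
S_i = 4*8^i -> [4, 32, 256, 2048, 16384]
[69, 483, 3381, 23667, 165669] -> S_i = 69*7^i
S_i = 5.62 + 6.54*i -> [5.62, 12.16, 18.7, 25.24, 31.78]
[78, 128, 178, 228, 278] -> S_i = 78 + 50*i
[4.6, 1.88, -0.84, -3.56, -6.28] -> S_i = 4.60 + -2.72*i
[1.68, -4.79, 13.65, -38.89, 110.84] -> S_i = 1.68*(-2.85)^i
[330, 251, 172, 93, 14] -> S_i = 330 + -79*i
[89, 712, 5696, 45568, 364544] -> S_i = 89*8^i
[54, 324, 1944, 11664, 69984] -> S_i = 54*6^i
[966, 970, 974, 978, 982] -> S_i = 966 + 4*i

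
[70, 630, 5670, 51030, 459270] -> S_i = 70*9^i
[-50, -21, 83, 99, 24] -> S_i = Random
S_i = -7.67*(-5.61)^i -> [-7.67, 43.03, -241.39, 1354.2, -7597.08]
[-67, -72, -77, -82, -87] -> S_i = -67 + -5*i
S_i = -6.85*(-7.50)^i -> [-6.85, 51.38, -385.31, 2889.84, -21673.83]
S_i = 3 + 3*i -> [3, 6, 9, 12, 15]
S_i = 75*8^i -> [75, 600, 4800, 38400, 307200]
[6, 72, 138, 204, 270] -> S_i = 6 + 66*i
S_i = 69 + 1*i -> [69, 70, 71, 72, 73]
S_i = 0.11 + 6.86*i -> [0.11, 6.97, 13.83, 20.69, 27.55]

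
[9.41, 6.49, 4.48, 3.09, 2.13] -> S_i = 9.41*0.69^i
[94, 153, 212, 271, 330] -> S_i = 94 + 59*i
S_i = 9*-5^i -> [9, -45, 225, -1125, 5625]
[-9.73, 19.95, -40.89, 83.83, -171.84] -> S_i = -9.73*(-2.05)^i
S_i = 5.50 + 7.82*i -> [5.5, 13.32, 21.14, 28.96, 36.78]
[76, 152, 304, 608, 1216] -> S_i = 76*2^i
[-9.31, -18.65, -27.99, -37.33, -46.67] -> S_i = -9.31 + -9.34*i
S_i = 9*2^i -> [9, 18, 36, 72, 144]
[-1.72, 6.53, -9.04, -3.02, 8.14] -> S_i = Random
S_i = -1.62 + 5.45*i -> [-1.62, 3.83, 9.28, 14.73, 20.18]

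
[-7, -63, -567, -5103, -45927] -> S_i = -7*9^i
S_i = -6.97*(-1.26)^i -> [-6.97, 8.78, -11.07, 13.94, -17.57]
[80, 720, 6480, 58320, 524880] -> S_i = 80*9^i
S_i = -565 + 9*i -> [-565, -556, -547, -538, -529]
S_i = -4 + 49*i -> [-4, 45, 94, 143, 192]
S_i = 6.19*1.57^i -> [6.19, 9.72, 15.26, 23.95, 37.61]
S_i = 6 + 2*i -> [6, 8, 10, 12, 14]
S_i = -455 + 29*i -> [-455, -426, -397, -368, -339]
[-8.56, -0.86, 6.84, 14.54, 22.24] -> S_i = -8.56 + 7.70*i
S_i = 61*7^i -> [61, 427, 2989, 20923, 146461]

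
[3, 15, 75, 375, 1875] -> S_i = 3*5^i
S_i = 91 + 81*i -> [91, 172, 253, 334, 415]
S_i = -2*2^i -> [-2, -4, -8, -16, -32]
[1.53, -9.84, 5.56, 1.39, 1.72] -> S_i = Random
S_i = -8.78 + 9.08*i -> [-8.78, 0.3, 9.38, 18.46, 27.54]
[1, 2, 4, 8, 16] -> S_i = 1*2^i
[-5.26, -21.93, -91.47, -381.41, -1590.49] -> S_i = -5.26*4.17^i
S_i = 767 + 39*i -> [767, 806, 845, 884, 923]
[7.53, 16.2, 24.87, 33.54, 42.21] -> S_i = 7.53 + 8.67*i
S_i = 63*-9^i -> [63, -567, 5103, -45927, 413343]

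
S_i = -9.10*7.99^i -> [-9.1, -72.71, -580.94, -4641.75, -37087.58]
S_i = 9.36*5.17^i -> [9.36, 48.39, 250.18, 1293.44, 6687.1]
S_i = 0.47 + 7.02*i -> [0.47, 7.49, 14.51, 21.53, 28.55]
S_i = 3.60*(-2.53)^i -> [3.6, -9.11, 23.04, -58.3, 147.5]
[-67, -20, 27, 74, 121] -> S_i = -67 + 47*i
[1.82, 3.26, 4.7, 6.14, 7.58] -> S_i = 1.82 + 1.44*i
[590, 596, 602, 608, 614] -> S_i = 590 + 6*i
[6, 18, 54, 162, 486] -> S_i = 6*3^i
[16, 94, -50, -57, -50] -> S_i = Random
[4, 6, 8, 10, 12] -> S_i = 4 + 2*i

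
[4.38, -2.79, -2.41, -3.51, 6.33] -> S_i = Random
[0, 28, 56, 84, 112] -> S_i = 0 + 28*i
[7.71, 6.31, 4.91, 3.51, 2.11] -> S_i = 7.71 + -1.40*i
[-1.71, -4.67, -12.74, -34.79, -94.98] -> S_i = -1.71*2.73^i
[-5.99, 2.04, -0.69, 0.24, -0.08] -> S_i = -5.99*(-0.34)^i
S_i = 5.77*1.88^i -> [5.77, 10.85, 20.39, 38.34, 72.08]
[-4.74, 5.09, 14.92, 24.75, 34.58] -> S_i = -4.74 + 9.83*i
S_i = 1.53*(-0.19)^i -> [1.53, -0.29, 0.06, -0.01, 0.0]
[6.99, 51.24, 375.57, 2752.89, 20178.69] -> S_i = 6.99*7.33^i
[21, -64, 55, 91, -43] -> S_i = Random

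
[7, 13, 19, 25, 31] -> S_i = 7 + 6*i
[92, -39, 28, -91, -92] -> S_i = Random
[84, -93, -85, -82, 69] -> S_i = Random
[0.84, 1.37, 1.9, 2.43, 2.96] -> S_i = 0.84 + 0.53*i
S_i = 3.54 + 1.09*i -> [3.54, 4.63, 5.72, 6.81, 7.9]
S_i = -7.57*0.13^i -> [-7.57, -0.98, -0.13, -0.02, -0.0]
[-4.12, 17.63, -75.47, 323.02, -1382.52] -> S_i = -4.12*(-4.28)^i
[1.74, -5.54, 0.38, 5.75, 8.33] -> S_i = Random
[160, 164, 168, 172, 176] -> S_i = 160 + 4*i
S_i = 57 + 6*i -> [57, 63, 69, 75, 81]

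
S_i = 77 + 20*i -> [77, 97, 117, 137, 157]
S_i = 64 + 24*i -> [64, 88, 112, 136, 160]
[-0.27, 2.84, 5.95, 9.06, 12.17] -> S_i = -0.27 + 3.11*i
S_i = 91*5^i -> [91, 455, 2275, 11375, 56875]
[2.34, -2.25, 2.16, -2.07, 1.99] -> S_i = 2.34*(-0.96)^i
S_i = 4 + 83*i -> [4, 87, 170, 253, 336]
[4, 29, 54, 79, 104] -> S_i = 4 + 25*i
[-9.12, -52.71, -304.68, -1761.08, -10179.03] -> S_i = -9.12*5.78^i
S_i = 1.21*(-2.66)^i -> [1.21, -3.22, 8.56, -22.77, 60.58]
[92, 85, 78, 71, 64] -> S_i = 92 + -7*i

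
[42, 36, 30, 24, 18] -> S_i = 42 + -6*i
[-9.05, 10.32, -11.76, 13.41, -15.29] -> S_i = -9.05*(-1.14)^i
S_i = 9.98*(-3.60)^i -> [9.98, -35.93, 129.34, -465.63, 1676.26]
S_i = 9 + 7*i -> [9, 16, 23, 30, 37]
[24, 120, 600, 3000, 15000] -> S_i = 24*5^i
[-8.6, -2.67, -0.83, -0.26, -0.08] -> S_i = -8.60*0.31^i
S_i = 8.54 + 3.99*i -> [8.54, 12.53, 16.52, 20.51, 24.5]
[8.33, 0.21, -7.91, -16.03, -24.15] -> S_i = 8.33 + -8.12*i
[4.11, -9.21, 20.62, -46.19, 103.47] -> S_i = 4.11*(-2.24)^i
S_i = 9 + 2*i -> [9, 11, 13, 15, 17]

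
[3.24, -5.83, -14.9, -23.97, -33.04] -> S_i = 3.24 + -9.07*i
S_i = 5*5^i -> [5, 25, 125, 625, 3125]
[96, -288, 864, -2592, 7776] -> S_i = 96*-3^i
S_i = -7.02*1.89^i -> [-7.02, -13.27, -25.08, -47.39, -89.57]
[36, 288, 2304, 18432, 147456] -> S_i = 36*8^i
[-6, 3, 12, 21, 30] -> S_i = -6 + 9*i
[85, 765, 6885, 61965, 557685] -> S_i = 85*9^i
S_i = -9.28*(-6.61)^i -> [-9.28, 61.34, -405.46, 2680.11, -17715.52]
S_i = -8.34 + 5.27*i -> [-8.34, -3.07, 2.2, 7.47, 12.74]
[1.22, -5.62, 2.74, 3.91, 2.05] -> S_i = Random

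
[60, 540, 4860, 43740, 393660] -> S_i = 60*9^i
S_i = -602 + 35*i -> [-602, -567, -532, -497, -462]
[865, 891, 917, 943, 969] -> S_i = 865 + 26*i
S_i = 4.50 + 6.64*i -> [4.5, 11.14, 17.78, 24.42, 31.06]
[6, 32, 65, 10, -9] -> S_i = Random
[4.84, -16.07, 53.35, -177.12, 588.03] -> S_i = 4.84*(-3.32)^i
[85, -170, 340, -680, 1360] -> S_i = 85*-2^i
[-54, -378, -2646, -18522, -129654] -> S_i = -54*7^i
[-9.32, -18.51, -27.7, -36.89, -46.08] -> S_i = -9.32 + -9.19*i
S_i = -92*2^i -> [-92, -184, -368, -736, -1472]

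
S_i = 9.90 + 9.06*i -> [9.9, 18.96, 28.02, 37.08, 46.14]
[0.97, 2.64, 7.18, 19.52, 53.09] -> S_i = 0.97*2.72^i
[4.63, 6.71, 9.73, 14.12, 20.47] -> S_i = 4.63*1.45^i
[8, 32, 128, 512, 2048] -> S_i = 8*4^i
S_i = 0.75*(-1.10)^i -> [0.75, -0.82, 0.91, -1.0, 1.1]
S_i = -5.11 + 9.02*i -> [-5.11, 3.91, 12.93, 21.95, 30.97]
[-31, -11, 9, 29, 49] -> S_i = -31 + 20*i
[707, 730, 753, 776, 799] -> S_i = 707 + 23*i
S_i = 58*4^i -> [58, 232, 928, 3712, 14848]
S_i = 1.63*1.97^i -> [1.63, 3.21, 6.33, 12.46, 24.55]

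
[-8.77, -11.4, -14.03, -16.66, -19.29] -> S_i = -8.77 + -2.63*i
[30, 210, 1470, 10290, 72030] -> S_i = 30*7^i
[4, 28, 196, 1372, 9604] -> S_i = 4*7^i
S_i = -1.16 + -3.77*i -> [-1.16, -4.93, -8.7, -12.47, -16.24]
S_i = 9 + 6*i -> [9, 15, 21, 27, 33]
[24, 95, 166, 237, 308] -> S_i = 24 + 71*i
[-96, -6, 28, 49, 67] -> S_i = Random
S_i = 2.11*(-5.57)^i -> [2.11, -11.75, 65.46, -364.63, 2030.97]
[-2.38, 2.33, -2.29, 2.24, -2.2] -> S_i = -2.38*(-0.98)^i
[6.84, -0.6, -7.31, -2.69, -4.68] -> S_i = Random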